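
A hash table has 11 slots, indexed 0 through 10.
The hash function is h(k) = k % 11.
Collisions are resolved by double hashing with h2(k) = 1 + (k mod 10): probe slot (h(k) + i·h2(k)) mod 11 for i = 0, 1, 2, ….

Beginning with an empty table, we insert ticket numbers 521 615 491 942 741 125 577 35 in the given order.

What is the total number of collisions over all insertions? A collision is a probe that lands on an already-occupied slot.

521: h=4 -> slot 4
615: h=10 -> slot 10
491: h=7 -> slot 7
942: h=7, h2=3, probe 7,10,2 -> slot 2
741: h=4, h2=2, probe 4,6 -> slot 6
125: h=4, h2=6, probe 4,10,5 -> slot 5
577: h=5, h2=8, probe 5,2,10,7,4,1 -> slot 1
35: h=2, h2=6, probe 2,8 -> slot 8
Table: [_, 577, 942, _, 521, 125, 741, 491, 35, _, 615]

11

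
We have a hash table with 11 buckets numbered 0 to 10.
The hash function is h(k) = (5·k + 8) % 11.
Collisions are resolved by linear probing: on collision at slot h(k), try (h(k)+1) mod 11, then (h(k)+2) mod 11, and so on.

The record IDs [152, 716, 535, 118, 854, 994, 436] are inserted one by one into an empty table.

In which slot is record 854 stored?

Insert 152: h=9, slot 9 empty → index 9.
Insert 716: h=2, slot 2 empty → index 2.
Insert 535: h=10, slot 10 empty → index 10.
Insert 118: h=4, slot 4 empty → index 4.
Insert 854: h=10, slot 10 occupied → index 0.
Insert 994: h=6, slot 6 empty → index 6.
Insert 436: h=10, slots 10,0 occupied → index 1.
Table: [854, 436, 716, ∅, 118, ∅, 994, ∅, ∅, 152, 535]

0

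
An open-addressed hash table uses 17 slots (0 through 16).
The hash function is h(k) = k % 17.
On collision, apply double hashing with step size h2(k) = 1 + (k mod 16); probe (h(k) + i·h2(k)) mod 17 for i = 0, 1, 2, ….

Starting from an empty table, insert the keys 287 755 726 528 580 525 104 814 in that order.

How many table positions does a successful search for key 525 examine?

3

287: h=15 => slot 15
755: h=7 => slot 7
726: h=12 => slot 12
528: h=1 => slot 1
580: h=2 => slot 2
525: h=15, h2=14, probe 15,12,9 => slot 9
104: h=2, h2=9, probe 2,11 => slot 11
814: h=15, h2=15, probe 15,13 => slot 13
Table: [-, 528, 580, -, -, -, -, 755, -, 525, -, 104, 726, 814, -, 287, -]
Lookup 525: h=15, h2=14, probe 15,12,9 → found at 9.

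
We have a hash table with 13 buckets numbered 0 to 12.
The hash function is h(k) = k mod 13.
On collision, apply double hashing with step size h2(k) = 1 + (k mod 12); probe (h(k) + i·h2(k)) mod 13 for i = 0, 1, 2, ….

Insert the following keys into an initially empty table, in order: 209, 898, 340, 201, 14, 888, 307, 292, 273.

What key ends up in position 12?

898

209 hashes to 1; slot 1 is free => place at 1.
898 hashes to 1, h2=11; 1 taken => place at 12.
340 hashes to 2; slot 2 is free => place at 2.
201 hashes to 6; slot 6 is free => place at 6.
14 hashes to 1, h2=3; 1 taken => place at 4.
888 hashes to 4, h2=1; 4 taken => place at 5.
307 hashes to 8; slot 8 is free => place at 8.
292 hashes to 6, h2=5; 6 taken => place at 11.
273 hashes to 0; slot 0 is free => place at 0.
Table: [273, 209, 340, ∅, 14, 888, 201, ∅, 307, ∅, ∅, 292, 898]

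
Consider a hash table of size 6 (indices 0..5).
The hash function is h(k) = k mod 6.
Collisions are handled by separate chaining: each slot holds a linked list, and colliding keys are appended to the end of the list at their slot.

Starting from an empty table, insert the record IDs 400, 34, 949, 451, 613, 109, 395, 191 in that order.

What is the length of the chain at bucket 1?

Insert 400: h=4, bucket 4 empty → new chain.
Insert 34: h=4, bucket 4 nonempty → append to chain.
Insert 949: h=1, bucket 1 empty → new chain.
Insert 451: h=1, bucket 1 nonempty → append to chain.
Insert 613: h=1, bucket 1 nonempty → append to chain.
Insert 109: h=1, bucket 1 nonempty → append to chain.
Insert 395: h=5, bucket 5 empty → new chain.
Insert 191: h=5, bucket 5 nonempty → append to chain.
Final buckets:
0: —
1: 949 -> 451 -> 613 -> 109
2: —
3: —
4: 400 -> 34
5: 395 -> 191

4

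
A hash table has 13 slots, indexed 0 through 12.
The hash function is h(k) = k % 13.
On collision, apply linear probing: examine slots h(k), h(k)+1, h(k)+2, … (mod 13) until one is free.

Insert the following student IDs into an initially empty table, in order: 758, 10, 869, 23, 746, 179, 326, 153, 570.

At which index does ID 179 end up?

0

Insert 758: h=4, slot 4 empty -> index 4.
Insert 10: h=10, slot 10 empty -> index 10.
Insert 869: h=11, slot 11 empty -> index 11.
Insert 23: h=10, slots 10,11 occupied -> index 12.
Insert 746: h=5, slot 5 empty -> index 5.
Insert 179: h=10, slots 10,11,12 occupied -> index 0.
Insert 326: h=1, slot 1 empty -> index 1.
Insert 153: h=10, slots 10,11,12,0,1 occupied -> index 2.
Insert 570: h=11, slots 11,12,0,1,2 occupied -> index 3.
Table: [179, 326, 153, 570, 758, 746, —, —, —, —, 10, 869, 23]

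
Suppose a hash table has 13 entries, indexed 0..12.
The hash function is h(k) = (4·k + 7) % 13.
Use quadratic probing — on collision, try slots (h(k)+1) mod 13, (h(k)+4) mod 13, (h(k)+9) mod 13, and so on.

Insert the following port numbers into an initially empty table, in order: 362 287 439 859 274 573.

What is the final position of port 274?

362 hashes to 12; slot 12 is free -> place at 12.
287 hashes to 11; slot 11 is free -> place at 11.
439 hashes to 8; slot 8 is free -> place at 8.
859 hashes to 11; 11,12 taken -> place at 2.
274 hashes to 11; 11,12,2 taken -> place at 7.
573 hashes to 11; 11,12,2,7 taken -> place at 1.
Table: [_, 573, 859, _, _, _, _, 274, 439, _, _, 287, 362]

7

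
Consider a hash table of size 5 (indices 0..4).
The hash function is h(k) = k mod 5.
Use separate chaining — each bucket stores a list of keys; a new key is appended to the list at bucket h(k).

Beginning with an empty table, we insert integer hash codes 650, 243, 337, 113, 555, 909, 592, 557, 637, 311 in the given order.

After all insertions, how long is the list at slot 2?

Insert 650: h=0, bucket 0 empty → new chain.
Insert 243: h=3, bucket 3 empty → new chain.
Insert 337: h=2, bucket 2 empty → new chain.
Insert 113: h=3, bucket 3 nonempty → append to chain.
Insert 555: h=0, bucket 0 nonempty → append to chain.
Insert 909: h=4, bucket 4 empty → new chain.
Insert 592: h=2, bucket 2 nonempty → append to chain.
Insert 557: h=2, bucket 2 nonempty → append to chain.
Insert 637: h=2, bucket 2 nonempty → append to chain.
Insert 311: h=1, bucket 1 empty → new chain.
Final buckets:
0: 650 -> 555
1: 311
2: 337 -> 592 -> 557 -> 637
3: 243 -> 113
4: 909

4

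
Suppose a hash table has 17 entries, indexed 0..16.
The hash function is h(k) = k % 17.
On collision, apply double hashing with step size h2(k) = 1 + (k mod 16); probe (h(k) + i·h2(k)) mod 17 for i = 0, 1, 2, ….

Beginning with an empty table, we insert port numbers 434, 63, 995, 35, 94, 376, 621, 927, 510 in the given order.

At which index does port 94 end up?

7

434 hashes to 9; slot 9 is free → place at 9.
63 hashes to 12; slot 12 is free → place at 12.
995 hashes to 9, h2=4; 9 taken → place at 13.
35 hashes to 1; slot 1 is free → place at 1.
94 hashes to 9, h2=15; 9 taken → place at 7.
376 hashes to 2; slot 2 is free → place at 2.
621 hashes to 9, h2=14; 9 taken → place at 6.
927 hashes to 9, h2=16; 9 taken → place at 8.
510 hashes to 0; slot 0 is free → place at 0.
Table: [510, 35, 376, -, -, -, 621, 94, 927, 434, -, -, 63, 995, -, -, -]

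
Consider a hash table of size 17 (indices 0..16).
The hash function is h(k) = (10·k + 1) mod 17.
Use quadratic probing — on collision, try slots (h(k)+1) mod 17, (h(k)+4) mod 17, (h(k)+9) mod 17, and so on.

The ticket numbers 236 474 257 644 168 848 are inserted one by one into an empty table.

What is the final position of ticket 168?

Insert 236: h=15, slot 15 empty => index 15.
Insert 474: h=15, slot 15 occupied => index 16.
Insert 257: h=4, slot 4 empty => index 4.
Insert 644: h=15, slots 15,16 occupied => index 2.
Insert 168: h=15, slots 15,16,2 occupied => index 7.
Insert 848: h=15, slots 15,16,2,7 occupied => index 14.
Table: [—, —, 644, —, 257, —, —, 168, —, —, —, —, —, —, 848, 236, 474]

7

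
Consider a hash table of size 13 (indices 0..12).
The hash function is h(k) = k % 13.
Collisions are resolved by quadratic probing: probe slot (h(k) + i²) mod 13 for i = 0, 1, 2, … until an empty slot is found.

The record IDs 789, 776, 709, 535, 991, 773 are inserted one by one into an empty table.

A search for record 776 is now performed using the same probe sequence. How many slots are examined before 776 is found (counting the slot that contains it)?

2

789 hashes to 9; slot 9 is free → place at 9.
776 hashes to 9; 9 taken → place at 10.
709 hashes to 7; slot 7 is free → place at 7.
535 hashes to 2; slot 2 is free → place at 2.
991 hashes to 3; slot 3 is free → place at 3.
773 hashes to 6; slot 6 is free → place at 6.
Table: [_, _, 535, 991, _, _, 773, 709, _, 789, 776, _, _]
Lookup 776: h=9, probe 9,10 → found at 10.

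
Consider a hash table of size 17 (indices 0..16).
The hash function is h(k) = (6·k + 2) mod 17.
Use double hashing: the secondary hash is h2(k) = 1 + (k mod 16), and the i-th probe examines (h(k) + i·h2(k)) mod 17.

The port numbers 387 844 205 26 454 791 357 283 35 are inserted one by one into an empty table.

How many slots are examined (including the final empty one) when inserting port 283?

3

Insert 387: h=12, slot 12 empty => index 12.
Insert 844: h=0, slot 0 empty => index 0.
Insert 205: h=8, slot 8 empty => index 8.
Insert 26: h=5, slot 5 empty => index 5.
Insert 454: h=6, slot 6 empty => index 6.
Insert 791: h=5, h2=8, slot 5 occupied => index 13.
Insert 357: h=2, slot 2 empty => index 2.
Insert 283: h=0, h2=12, slots 0,12 occupied => index 7.
Insert 35: h=8, h2=4, slots 8,12 occupied => index 16.
Table: [844, ∅, 357, ∅, ∅, 26, 454, 283, 205, ∅, ∅, ∅, 387, 791, ∅, ∅, 35]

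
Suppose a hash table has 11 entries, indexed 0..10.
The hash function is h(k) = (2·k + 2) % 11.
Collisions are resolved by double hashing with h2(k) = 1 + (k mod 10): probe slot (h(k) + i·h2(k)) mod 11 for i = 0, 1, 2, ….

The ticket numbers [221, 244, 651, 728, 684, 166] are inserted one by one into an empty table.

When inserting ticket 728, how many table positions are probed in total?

3

Insert 221: h=4, slot 4 empty => index 4.
Insert 244: h=6, slot 6 empty => index 6.
Insert 651: h=6, h2=2, slot 6 occupied => index 8.
Insert 728: h=6, h2=9, slots 6,4 occupied => index 2.
Insert 684: h=6, h2=5, slot 6 occupied => index 0.
Insert 166: h=4, h2=7, slots 4,0 occupied => index 7.
Table: [684, _, 728, _, 221, _, 244, 166, 651, _, _]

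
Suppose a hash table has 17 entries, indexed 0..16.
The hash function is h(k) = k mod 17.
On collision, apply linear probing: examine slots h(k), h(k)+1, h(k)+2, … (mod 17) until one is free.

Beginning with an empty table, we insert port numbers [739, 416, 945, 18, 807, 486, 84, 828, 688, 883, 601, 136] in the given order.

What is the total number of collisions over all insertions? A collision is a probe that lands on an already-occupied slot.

739 hashes to 8; slot 8 is free -> place at 8.
416 hashes to 8; 8 taken -> place at 9.
945 hashes to 10; slot 10 is free -> place at 10.
18 hashes to 1; slot 1 is free -> place at 1.
807 hashes to 8; 8,9,10 taken -> place at 11.
486 hashes to 10; 10,11 taken -> place at 12.
84 hashes to 16; slot 16 is free -> place at 16.
828 hashes to 12; 12 taken -> place at 13.
688 hashes to 8; 8,9,10,11,12,13 taken -> place at 14.
883 hashes to 16; 16 taken -> place at 0.
601 hashes to 6; slot 6 is free -> place at 6.
136 hashes to 0; 0,1 taken -> place at 2.
Table: [883, 18, 136, ∅, ∅, ∅, 601, ∅, 739, 416, 945, 807, 486, 828, 688, ∅, 84]

16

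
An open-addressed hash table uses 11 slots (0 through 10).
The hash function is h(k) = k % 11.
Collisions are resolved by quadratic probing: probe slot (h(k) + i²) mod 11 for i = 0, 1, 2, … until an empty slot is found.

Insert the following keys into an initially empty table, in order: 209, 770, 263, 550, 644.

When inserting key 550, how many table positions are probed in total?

3

Insert 209: h=0, slot 0 empty => index 0.
Insert 770: h=0, slot 0 occupied => index 1.
Insert 263: h=10, slot 10 empty => index 10.
Insert 550: h=0, slots 0,1 occupied => index 4.
Insert 644: h=6, slot 6 empty => index 6.
Table: [209, 770, ∅, ∅, 550, ∅, 644, ∅, ∅, ∅, 263]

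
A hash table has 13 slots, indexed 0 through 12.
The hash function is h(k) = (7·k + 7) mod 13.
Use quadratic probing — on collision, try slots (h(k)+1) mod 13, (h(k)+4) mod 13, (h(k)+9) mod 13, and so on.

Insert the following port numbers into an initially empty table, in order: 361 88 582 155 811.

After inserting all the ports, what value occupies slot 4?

811

361 hashes to 12; slot 12 is free → place at 12.
88 hashes to 12; 12 taken → place at 0.
582 hashes to 12; 12,0 taken → place at 3.
155 hashes to 0; 0 taken → place at 1.
811 hashes to 3; 3 taken → place at 4.
Table: [88, 155, —, 582, 811, —, —, —, —, —, —, —, 361]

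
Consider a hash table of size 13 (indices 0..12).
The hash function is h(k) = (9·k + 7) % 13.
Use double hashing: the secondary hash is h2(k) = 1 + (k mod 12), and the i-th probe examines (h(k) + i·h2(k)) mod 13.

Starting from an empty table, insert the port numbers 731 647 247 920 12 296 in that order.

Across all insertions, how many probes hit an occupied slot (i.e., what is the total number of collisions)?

731: h=8 -> slot 8
647: h=6 -> slot 6
247: h=7 -> slot 7
920: h=6, h2=9, probe 6,2 -> slot 2
12: h=11 -> slot 11
296: h=6, h2=9, probe 6,2,11,7,3 -> slot 3
Table: [∅, ∅, 920, 296, ∅, ∅, 647, 247, 731, ∅, ∅, 12, ∅]

5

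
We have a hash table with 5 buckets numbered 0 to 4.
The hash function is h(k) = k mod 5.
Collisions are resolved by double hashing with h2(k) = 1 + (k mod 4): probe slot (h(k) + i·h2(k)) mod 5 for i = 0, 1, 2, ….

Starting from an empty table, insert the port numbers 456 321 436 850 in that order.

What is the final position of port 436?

456: h=1 → slot 1
321: h=1, h2=2, probe 1,3 → slot 3
436: h=1, h2=1, probe 1,2 → slot 2
850: h=0 → slot 0
Table: [850, 456, 436, 321, .]

2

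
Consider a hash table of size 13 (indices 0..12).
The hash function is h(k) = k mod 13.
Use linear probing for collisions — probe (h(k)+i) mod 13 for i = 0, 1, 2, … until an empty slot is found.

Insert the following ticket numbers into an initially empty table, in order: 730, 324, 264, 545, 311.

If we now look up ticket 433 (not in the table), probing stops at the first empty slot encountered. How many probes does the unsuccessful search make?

2

730: h=2 -> slot 2
324: h=12 -> slot 12
264: h=4 -> slot 4
545: h=12, probe 12,0 -> slot 0
311: h=12, probe 12,0,1 -> slot 1
Table: [545, 311, 730, ., 264, ., ., ., ., ., ., ., 324]
Lookup 433: h=4, probe 4,5 → slot 5 empty, not found.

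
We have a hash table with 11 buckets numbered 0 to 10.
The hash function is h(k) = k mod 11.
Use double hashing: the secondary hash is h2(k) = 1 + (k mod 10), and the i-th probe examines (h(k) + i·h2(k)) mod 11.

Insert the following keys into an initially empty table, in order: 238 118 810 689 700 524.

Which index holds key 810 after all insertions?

9

Insert 238: h=7, slot 7 empty -> index 7.
Insert 118: h=8, slot 8 empty -> index 8.
Insert 810: h=7, h2=1, slots 7,8 occupied -> index 9.
Insert 689: h=7, h2=10, slot 7 occupied -> index 6.
Insert 700: h=7, h2=1, slots 7,8,9 occupied -> index 10.
Insert 524: h=7, h2=5, slot 7 occupied -> index 1.
Table: [∅, 524, ∅, ∅, ∅, ∅, 689, 238, 118, 810, 700]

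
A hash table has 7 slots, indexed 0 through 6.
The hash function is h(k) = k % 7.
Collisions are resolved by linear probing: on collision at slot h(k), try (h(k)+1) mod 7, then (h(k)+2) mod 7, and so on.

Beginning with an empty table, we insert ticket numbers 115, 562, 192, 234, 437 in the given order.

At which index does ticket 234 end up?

5

115 hashes to 3; slot 3 is free -> place at 3.
562 hashes to 2; slot 2 is free -> place at 2.
192 hashes to 3; 3 taken -> place at 4.
234 hashes to 3; 3,4 taken -> place at 5.
437 hashes to 3; 3,4,5 taken -> place at 6.
Table: [∅, ∅, 562, 115, 192, 234, 437]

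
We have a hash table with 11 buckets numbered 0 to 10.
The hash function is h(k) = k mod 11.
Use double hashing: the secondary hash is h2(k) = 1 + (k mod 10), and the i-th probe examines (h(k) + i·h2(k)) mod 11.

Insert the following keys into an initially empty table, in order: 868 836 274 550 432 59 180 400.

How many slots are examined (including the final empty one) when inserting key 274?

Insert 868: h=10, slot 10 empty => index 10.
Insert 836: h=0, slot 0 empty => index 0.
Insert 274: h=10, h2=5, slot 10 occupied => index 4.
Insert 550: h=0, h2=1, slot 0 occupied => index 1.
Insert 432: h=3, slot 3 empty => index 3.
Insert 59: h=4, h2=10, slots 4,3 occupied => index 2.
Insert 180: h=4, h2=1, slot 4 occupied => index 5.
Insert 400: h=4, h2=1, slots 4,5 occupied => index 6.
Table: [836, 550, 59, 432, 274, 180, 400, ∅, ∅, ∅, 868]

2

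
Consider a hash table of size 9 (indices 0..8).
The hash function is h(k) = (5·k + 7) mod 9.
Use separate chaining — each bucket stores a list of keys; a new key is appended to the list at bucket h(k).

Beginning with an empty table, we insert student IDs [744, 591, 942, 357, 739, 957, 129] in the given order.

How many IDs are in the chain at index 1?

Insert 744: h=1, bucket 1 empty → new chain.
Insert 591: h=1, bucket 1 nonempty → append to chain.
Insert 942: h=1, bucket 1 nonempty → append to chain.
Insert 357: h=1, bucket 1 nonempty → append to chain.
Insert 739: h=3, bucket 3 empty → new chain.
Insert 957: h=4, bucket 4 empty → new chain.
Insert 129: h=4, bucket 4 nonempty → append to chain.
Final buckets:
0: ∅
1: 744 -> 591 -> 942 -> 357
2: ∅
3: 739
4: 957 -> 129
5: ∅
6: ∅
7: ∅
8: ∅

4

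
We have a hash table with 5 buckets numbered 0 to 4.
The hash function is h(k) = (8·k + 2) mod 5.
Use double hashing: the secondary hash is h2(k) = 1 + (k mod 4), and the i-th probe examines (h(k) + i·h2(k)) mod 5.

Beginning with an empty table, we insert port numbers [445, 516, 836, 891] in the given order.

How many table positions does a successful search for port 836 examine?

2

Insert 445: h=2, slot 2 empty → index 2.
Insert 516: h=0, slot 0 empty → index 0.
Insert 836: h=0, h2=1, slot 0 occupied → index 1.
Insert 891: h=0, h2=4, slot 0 occupied → index 4.
Table: [516, 836, 445, -, 891]
Lookup 836: h=0, h2=1, probe 0,1 → found at 1.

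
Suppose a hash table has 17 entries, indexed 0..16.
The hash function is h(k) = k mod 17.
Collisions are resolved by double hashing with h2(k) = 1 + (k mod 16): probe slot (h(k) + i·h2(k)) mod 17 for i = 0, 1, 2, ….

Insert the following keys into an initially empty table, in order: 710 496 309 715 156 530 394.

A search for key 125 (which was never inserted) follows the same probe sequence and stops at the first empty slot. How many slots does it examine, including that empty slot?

710 hashes to 13; slot 13 is free → place at 13.
496 hashes to 3; slot 3 is free → place at 3.
309 hashes to 3, h2=6; 3 taken → place at 9.
715 hashes to 1; slot 1 is free → place at 1.
156 hashes to 3, h2=13; 3 taken → place at 16.
530 hashes to 3, h2=3; 3 taken → place at 6.
394 hashes to 3, h2=11; 3 taken → place at 14.
Table: [∅, 715, ∅, 496, ∅, ∅, 530, ∅, ∅, 309, ∅, ∅, ∅, 710, 394, ∅, 156]
Lookup 125: h=6, h2=14, probe 6,3,0 → slot 0 empty, not found.

3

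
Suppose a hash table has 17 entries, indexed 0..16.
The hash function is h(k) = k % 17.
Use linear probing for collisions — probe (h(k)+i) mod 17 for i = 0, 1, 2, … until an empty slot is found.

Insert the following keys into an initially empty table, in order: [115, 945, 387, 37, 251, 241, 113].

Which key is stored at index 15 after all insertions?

251

115: h=13 -> slot 13
945: h=10 -> slot 10
387: h=13, probe 13,14 -> slot 14
37: h=3 -> slot 3
251: h=13, probe 13,14,15 -> slot 15
241: h=3, probe 3,4 -> slot 4
113: h=11 -> slot 11
Table: [., ., ., 37, 241, ., ., ., ., ., 945, 113, ., 115, 387, 251, .]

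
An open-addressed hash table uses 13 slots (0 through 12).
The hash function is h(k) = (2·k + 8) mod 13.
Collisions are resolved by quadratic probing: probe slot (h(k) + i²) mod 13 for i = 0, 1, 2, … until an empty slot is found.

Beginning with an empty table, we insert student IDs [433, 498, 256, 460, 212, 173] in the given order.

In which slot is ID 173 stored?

12

433: h=3 → slot 3
498: h=3, probe 3,4 → slot 4
256: h=0 → slot 0
460: h=5 → slot 5
212: h=3, probe 3,4,7 → slot 7
173: h=3, probe 3,4,7,12 → slot 12
Table: [256, _, _, 433, 498, 460, _, 212, _, _, _, _, 173]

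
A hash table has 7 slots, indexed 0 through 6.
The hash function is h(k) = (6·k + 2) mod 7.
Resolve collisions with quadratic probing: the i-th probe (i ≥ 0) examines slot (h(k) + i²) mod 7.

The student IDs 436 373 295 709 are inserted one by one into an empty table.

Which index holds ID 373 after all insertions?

436: h=0 => slot 0
373: h=0, probe 0,1 => slot 1
295: h=1, probe 1,2 => slot 2
709: h=0, probe 0,1,4 => slot 4
Table: [436, 373, 295, _, 709, _, _]

1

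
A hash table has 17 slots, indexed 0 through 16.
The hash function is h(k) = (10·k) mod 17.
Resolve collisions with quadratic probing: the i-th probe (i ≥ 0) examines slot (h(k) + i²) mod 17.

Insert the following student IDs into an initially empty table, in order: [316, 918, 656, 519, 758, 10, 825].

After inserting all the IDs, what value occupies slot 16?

316 hashes to 15; slot 15 is free → place at 15.
918 hashes to 0; slot 0 is free → place at 0.
656 hashes to 15; 15 taken → place at 16.
519 hashes to 5; slot 5 is free → place at 5.
758 hashes to 15; 15,16 taken → place at 2.
10 hashes to 15; 15,16,2 taken → place at 7.
825 hashes to 5; 5 taken → place at 6.
Table: [918, _, 758, _, _, 519, 825, 10, _, _, _, _, _, _, _, 316, 656]

656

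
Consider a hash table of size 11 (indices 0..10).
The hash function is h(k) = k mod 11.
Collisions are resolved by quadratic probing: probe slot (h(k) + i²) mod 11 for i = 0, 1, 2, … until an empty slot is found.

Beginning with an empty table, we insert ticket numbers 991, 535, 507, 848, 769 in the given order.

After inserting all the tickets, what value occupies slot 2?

507

991: h=1 → slot 1
535: h=7 → slot 7
507: h=1, probe 1,2 → slot 2
848: h=1, probe 1,2,5 → slot 5
769: h=10 → slot 10
Table: [-, 991, 507, -, -, 848, -, 535, -, -, 769]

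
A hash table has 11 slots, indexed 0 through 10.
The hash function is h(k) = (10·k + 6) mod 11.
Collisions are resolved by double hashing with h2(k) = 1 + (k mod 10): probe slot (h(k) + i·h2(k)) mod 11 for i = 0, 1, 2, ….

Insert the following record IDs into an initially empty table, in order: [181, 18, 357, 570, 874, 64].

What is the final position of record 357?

181 hashes to 1; slot 1 is free → place at 1.
18 hashes to 10; slot 10 is free → place at 10.
357 hashes to 1, h2=8; 1 taken → place at 9.
570 hashes to 8; slot 8 is free → place at 8.
874 hashes to 1, h2=5; 1 taken → place at 6.
64 hashes to 8, h2=5; 8 taken → place at 2.
Table: [_, 181, 64, _, _, _, 874, _, 570, 357, 18]

9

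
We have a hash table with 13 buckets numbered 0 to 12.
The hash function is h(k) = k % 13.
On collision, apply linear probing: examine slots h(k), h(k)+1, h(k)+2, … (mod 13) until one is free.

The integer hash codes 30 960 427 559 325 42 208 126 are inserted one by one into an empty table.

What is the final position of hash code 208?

30 hashes to 4; slot 4 is free => place at 4.
960 hashes to 11; slot 11 is free => place at 11.
427 hashes to 11; 11 taken => place at 12.
559 hashes to 0; slot 0 is free => place at 0.
325 hashes to 0; 0 taken => place at 1.
42 hashes to 3; slot 3 is free => place at 3.
208 hashes to 0; 0,1 taken => place at 2.
126 hashes to 9; slot 9 is free => place at 9.
Table: [559, 325, 208, 42, 30, ., ., ., ., 126, ., 960, 427]

2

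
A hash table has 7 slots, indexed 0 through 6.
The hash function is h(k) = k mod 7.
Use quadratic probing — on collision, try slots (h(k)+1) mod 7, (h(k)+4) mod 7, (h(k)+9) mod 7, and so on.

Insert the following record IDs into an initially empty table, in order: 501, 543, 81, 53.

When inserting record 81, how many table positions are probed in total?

Insert 501: h=4, slot 4 empty => index 4.
Insert 543: h=4, slot 4 occupied => index 5.
Insert 81: h=4, slots 4,5 occupied => index 1.
Insert 53: h=4, slots 4,5,1 occupied => index 6.
Table: [—, 81, —, —, 501, 543, 53]

3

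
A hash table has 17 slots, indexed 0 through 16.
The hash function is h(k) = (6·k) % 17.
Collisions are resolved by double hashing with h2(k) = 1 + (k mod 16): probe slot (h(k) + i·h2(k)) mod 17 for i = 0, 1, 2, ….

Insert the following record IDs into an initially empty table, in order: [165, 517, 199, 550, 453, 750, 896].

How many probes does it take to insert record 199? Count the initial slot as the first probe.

165 hashes to 4; slot 4 is free -> place at 4.
517 hashes to 8; slot 8 is free -> place at 8.
199 hashes to 4, h2=8; 4 taken -> place at 12.
550 hashes to 2; slot 2 is free -> place at 2.
453 hashes to 15; slot 15 is free -> place at 15.
750 hashes to 12, h2=15; 12 taken -> place at 10.
896 hashes to 4, h2=1; 4 taken -> place at 5.
Table: [—, —, 550, —, 165, 896, —, —, 517, —, 750, —, 199, —, —, 453, —]

2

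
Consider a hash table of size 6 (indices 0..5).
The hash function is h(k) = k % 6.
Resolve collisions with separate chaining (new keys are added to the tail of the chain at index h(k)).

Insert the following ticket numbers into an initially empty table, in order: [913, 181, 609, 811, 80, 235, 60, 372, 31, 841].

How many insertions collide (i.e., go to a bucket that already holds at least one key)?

913 -> bucket 1
181 -> bucket 1 (collision)
609 -> bucket 3
811 -> bucket 1 (collision)
80 -> bucket 2
235 -> bucket 1 (collision)
60 -> bucket 0
372 -> bucket 0 (collision)
31 -> bucket 1 (collision)
841 -> bucket 1 (collision)
Final buckets:
0: 60 -> 372
1: 913 -> 181 -> 811 -> 235 -> 31 -> 841
2: 80
3: 609
4: ∅
5: ∅

6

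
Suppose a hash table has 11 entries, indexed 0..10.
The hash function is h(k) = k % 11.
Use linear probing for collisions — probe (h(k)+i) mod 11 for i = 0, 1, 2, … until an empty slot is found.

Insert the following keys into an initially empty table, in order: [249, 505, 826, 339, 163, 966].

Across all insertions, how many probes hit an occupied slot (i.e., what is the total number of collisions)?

6

249 hashes to 7; slot 7 is free => place at 7.
505 hashes to 10; slot 10 is free => place at 10.
826 hashes to 1; slot 1 is free => place at 1.
339 hashes to 9; slot 9 is free => place at 9.
163 hashes to 9; 9,10 taken => place at 0.
966 hashes to 9; 9,10,0,1 taken => place at 2.
Table: [163, 826, 966, ∅, ∅, ∅, ∅, 249, ∅, 339, 505]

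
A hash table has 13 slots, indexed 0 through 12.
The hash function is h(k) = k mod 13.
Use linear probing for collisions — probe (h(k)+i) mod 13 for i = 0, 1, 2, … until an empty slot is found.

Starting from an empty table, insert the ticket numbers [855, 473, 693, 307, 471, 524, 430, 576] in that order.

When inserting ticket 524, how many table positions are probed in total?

3

855 hashes to 10; slot 10 is free -> place at 10.
473 hashes to 5; slot 5 is free -> place at 5.
693 hashes to 4; slot 4 is free -> place at 4.
307 hashes to 8; slot 8 is free -> place at 8.
471 hashes to 3; slot 3 is free -> place at 3.
524 hashes to 4; 4,5 taken -> place at 6.
430 hashes to 1; slot 1 is free -> place at 1.
576 hashes to 4; 4,5,6 taken -> place at 7.
Table: [., 430, ., 471, 693, 473, 524, 576, 307, ., 855, ., .]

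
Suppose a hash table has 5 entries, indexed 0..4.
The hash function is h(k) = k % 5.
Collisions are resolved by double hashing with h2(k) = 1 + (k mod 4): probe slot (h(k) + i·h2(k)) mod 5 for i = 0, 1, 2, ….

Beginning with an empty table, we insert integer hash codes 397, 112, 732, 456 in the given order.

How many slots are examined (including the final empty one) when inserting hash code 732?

3

Insert 397: h=2, slot 2 empty → index 2.
Insert 112: h=2, h2=1, slot 2 occupied → index 3.
Insert 732: h=2, h2=1, slots 2,3 occupied → index 4.
Insert 456: h=1, slot 1 empty → index 1.
Table: [_, 456, 397, 112, 732]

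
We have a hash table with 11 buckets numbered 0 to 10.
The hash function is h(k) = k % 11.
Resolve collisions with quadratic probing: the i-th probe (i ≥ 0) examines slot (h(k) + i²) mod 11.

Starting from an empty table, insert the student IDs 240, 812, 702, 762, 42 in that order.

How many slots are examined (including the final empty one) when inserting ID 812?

240 hashes to 9; slot 9 is free => place at 9.
812 hashes to 9; 9 taken => place at 10.
702 hashes to 9; 9,10 taken => place at 2.
762 hashes to 3; slot 3 is free => place at 3.
42 hashes to 9; 9,10,2 taken => place at 7.
Table: [∅, ∅, 702, 762, ∅, ∅, ∅, 42, ∅, 240, 812]

2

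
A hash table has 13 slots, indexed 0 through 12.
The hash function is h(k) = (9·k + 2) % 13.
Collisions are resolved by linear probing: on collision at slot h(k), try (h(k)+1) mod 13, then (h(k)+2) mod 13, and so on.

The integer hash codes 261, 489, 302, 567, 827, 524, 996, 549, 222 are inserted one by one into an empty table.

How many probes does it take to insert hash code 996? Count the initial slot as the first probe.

6

Insert 261: h=11, slot 11 empty -> index 11.
Insert 489: h=9, slot 9 empty -> index 9.
Insert 302: h=3, slot 3 empty -> index 3.
Insert 567: h=9, slot 9 occupied -> index 10.
Insert 827: h=9, slots 9,10,11 occupied -> index 12.
Insert 524: h=12, slot 12 occupied -> index 0.
Insert 996: h=9, slots 9,10,11,12,0 occupied -> index 1.
Insert 549: h=3, slot 3 occupied -> index 4.
Insert 222: h=11, slots 11,12,0,1 occupied -> index 2.
Table: [524, 996, 222, 302, 549, ∅, ∅, ∅, ∅, 489, 567, 261, 827]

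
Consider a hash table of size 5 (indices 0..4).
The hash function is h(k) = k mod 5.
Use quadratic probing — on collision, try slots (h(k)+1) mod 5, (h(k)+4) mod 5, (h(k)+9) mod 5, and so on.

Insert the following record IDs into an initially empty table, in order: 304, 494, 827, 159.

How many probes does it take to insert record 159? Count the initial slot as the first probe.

3

304: h=4 => slot 4
494: h=4, probe 4,0 => slot 0
827: h=2 => slot 2
159: h=4, probe 4,0,3 => slot 3
Table: [494, —, 827, 159, 304]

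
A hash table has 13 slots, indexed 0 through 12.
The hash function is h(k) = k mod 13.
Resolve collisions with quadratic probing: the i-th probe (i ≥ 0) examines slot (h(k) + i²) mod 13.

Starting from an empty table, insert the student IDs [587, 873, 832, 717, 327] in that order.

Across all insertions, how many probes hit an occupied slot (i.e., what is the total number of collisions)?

6

587: h=2 => slot 2
873: h=2, probe 2,3 => slot 3
832: h=0 => slot 0
717: h=2, probe 2,3,6 => slot 6
327: h=2, probe 2,3,6,11 => slot 11
Table: [832, ., 587, 873, ., ., 717, ., ., ., ., 327, .]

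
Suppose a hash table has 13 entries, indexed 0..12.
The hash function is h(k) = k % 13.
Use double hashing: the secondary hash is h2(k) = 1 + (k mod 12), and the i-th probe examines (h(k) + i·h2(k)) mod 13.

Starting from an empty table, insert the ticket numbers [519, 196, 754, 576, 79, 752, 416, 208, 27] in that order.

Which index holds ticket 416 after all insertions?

5

519 hashes to 12; slot 12 is free → place at 12.
196 hashes to 1; slot 1 is free → place at 1.
754 hashes to 0; slot 0 is free → place at 0.
576 hashes to 4; slot 4 is free → place at 4.
79 hashes to 1, h2=8; 1 taken → place at 9.
752 hashes to 11; slot 11 is free → place at 11.
416 hashes to 0, h2=9; 0,9 taken → place at 5.
208 hashes to 0, h2=5; 0,5 taken → place at 10.
27 hashes to 1, h2=4; 1,5,9,0,4 taken → place at 8.
Table: [754, 196, ∅, ∅, 576, 416, ∅, ∅, 27, 79, 208, 752, 519]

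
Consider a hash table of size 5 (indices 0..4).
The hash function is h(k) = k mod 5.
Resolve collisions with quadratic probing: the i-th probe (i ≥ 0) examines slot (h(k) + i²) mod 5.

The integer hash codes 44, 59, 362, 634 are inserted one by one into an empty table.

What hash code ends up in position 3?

634

44: h=4 => slot 4
59: h=4, probe 4,0 => slot 0
362: h=2 => slot 2
634: h=4, probe 4,0,3 => slot 3
Table: [59, -, 362, 634, 44]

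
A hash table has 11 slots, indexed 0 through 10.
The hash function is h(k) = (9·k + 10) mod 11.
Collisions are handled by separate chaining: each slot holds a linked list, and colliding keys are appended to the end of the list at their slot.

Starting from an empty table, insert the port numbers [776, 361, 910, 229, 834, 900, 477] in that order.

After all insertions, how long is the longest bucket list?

Insert 776: h=9, bucket 9 empty → new chain.
Insert 361: h=3, bucket 3 empty → new chain.
Insert 910: h=5, bucket 5 empty → new chain.
Insert 229: h=3, bucket 3 nonempty → append to chain.
Insert 834: h=3, bucket 3 nonempty → append to chain.
Insert 900: h=3, bucket 3 nonempty → append to chain.
Insert 477: h=2, bucket 2 empty → new chain.
Final buckets:
0: ∅
1: ∅
2: 477
3: 361 -> 229 -> 834 -> 900
4: ∅
5: 910
6: ∅
7: ∅
8: ∅
9: 776
10: ∅

4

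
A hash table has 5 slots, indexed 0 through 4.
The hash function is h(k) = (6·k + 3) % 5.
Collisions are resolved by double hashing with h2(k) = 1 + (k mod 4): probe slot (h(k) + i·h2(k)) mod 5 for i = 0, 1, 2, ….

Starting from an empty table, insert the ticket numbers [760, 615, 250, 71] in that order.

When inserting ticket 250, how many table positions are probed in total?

2

Insert 760: h=3, slot 3 empty => index 3.
Insert 615: h=3, h2=4, slot 3 occupied => index 2.
Insert 250: h=3, h2=3, slot 3 occupied => index 1.
Insert 71: h=4, slot 4 empty => index 4.
Table: [-, 250, 615, 760, 71]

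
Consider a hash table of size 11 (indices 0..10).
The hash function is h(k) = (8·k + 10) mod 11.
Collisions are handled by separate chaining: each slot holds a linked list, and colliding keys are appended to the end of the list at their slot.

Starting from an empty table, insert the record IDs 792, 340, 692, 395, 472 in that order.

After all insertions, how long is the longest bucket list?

792 → bucket 10
340 → bucket 2
692 → bucket 2 (collision)
395 → bucket 2 (collision)
472 → bucket 2 (collision)
Final buckets:
0: .
1: .
2: 340 -> 692 -> 395 -> 472
3: .
4: .
5: .
6: .
7: .
8: .
9: .
10: 792

4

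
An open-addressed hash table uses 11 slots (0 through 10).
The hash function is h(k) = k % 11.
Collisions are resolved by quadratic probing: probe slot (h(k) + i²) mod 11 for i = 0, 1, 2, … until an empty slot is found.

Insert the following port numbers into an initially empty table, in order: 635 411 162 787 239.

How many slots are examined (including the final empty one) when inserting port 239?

Insert 635: h=8, slot 8 empty => index 8.
Insert 411: h=4, slot 4 empty => index 4.
Insert 162: h=8, slot 8 occupied => index 9.
Insert 787: h=6, slot 6 empty => index 6.
Insert 239: h=8, slots 8,9 occupied => index 1.
Table: [—, 239, —, —, 411, —, 787, —, 635, 162, —]

3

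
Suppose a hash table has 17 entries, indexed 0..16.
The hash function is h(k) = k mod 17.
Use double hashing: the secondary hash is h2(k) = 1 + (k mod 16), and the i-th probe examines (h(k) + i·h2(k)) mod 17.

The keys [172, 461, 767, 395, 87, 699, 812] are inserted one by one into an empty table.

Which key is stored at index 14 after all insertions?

Insert 172: h=2, slot 2 empty => index 2.
Insert 461: h=2, h2=14, slot 2 occupied => index 16.
Insert 767: h=2, h2=16, slot 2 occupied => index 1.
Insert 395: h=4, slot 4 empty => index 4.
Insert 87: h=2, h2=8, slot 2 occupied => index 10.
Insert 699: h=2, h2=12, slot 2 occupied => index 14.
Insert 812: h=13, slot 13 empty => index 13.
Table: [—, 767, 172, —, 395, —, —, —, —, —, 87, —, —, 812, 699, —, 461]

699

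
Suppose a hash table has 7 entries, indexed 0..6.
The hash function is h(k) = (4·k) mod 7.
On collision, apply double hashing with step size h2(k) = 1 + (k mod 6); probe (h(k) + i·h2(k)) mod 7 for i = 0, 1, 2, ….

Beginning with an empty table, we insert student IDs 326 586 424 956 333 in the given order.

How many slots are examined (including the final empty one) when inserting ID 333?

326: h=2 => slot 2
586: h=6 => slot 6
424: h=2, h2=5, probe 2,0 => slot 0
956: h=2, h2=3, probe 2,5 => slot 5
333: h=2, h2=4, probe 2,6,3 => slot 3
Table: [424, ∅, 326, 333, ∅, 956, 586]

3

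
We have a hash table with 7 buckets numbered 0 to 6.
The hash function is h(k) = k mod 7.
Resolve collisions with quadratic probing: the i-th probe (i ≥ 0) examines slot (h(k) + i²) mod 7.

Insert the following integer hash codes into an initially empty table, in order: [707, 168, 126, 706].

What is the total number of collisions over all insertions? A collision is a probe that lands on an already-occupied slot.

707 hashes to 0; slot 0 is free => place at 0.
168 hashes to 0; 0 taken => place at 1.
126 hashes to 0; 0,1 taken => place at 4.
706 hashes to 6; slot 6 is free => place at 6.
Table: [707, 168, -, -, 126, -, 706]

3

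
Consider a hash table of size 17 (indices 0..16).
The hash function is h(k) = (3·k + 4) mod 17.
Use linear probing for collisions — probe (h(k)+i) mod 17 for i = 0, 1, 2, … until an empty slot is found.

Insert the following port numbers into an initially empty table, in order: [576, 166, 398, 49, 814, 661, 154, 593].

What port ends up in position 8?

576: h=15 → slot 15
166: h=9 → slot 9
398: h=8 → slot 8
49: h=15, probe 15,16 → slot 16
814: h=15, probe 15,16,0 → slot 0
661: h=15, probe 15,16,0,1 → slot 1
154: h=7 → slot 7
593: h=15, probe 15,16,0,1,2 → slot 2
Table: [814, 661, 593, ., ., ., ., 154, 398, 166, ., ., ., ., ., 576, 49]

398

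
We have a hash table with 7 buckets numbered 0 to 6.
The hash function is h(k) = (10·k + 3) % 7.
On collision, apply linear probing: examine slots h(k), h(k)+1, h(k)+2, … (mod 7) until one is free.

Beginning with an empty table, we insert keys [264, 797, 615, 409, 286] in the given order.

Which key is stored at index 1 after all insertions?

264 hashes to 4; slot 4 is free => place at 4.
797 hashes to 0; slot 0 is free => place at 0.
615 hashes to 0; 0 taken => place at 1.
409 hashes to 5; slot 5 is free => place at 5.
286 hashes to 0; 0,1 taken => place at 2.
Table: [797, 615, 286, ∅, 264, 409, ∅]

615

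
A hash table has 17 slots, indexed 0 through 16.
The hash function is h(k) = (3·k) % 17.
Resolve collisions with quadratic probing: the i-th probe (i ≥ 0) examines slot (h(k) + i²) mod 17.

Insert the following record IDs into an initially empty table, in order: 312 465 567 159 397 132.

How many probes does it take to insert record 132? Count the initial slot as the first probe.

312: h=1 → slot 1
465: h=1, probe 1,2 → slot 2
567: h=1, probe 1,2,5 → slot 5
159: h=1, probe 1,2,5,10 → slot 10
397: h=1, probe 1,2,5,10,0 → slot 0
132: h=5, probe 5,6 → slot 6
Table: [397, 312, 465, _, _, 567, 132, _, _, _, 159, _, _, _, _, _, _]

2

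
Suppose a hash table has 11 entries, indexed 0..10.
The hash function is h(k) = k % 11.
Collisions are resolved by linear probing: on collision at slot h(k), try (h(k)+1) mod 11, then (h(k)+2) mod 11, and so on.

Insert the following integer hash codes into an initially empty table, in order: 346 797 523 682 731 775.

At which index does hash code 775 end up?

9

Insert 346: h=5, slot 5 empty => index 5.
Insert 797: h=5, slot 5 occupied => index 6.
Insert 523: h=6, slot 6 occupied => index 7.
Insert 682: h=0, slot 0 empty => index 0.
Insert 731: h=5, slots 5,6,7 occupied => index 8.
Insert 775: h=5, slots 5,6,7,8 occupied => index 9.
Table: [682, ., ., ., ., 346, 797, 523, 731, 775, .]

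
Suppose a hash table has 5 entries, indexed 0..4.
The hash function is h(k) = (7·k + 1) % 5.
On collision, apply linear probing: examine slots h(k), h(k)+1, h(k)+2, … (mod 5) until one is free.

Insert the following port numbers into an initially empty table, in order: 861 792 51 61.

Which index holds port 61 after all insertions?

1

Insert 861: h=3, slot 3 empty => index 3.
Insert 792: h=0, slot 0 empty => index 0.
Insert 51: h=3, slot 3 occupied => index 4.
Insert 61: h=3, slots 3,4,0 occupied => index 1.
Table: [792, 61, ∅, 861, 51]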